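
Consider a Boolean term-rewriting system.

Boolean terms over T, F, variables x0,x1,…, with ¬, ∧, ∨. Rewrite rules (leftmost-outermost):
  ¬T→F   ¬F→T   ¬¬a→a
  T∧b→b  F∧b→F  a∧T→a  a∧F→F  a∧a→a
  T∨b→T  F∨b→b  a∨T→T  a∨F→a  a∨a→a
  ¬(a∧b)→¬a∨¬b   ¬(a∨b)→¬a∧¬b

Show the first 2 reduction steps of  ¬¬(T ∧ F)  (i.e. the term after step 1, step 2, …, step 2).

  start: ¬¬(T ∧ F)
  [1] T ∧ F
  [2] F

Answer: after 2 steps: F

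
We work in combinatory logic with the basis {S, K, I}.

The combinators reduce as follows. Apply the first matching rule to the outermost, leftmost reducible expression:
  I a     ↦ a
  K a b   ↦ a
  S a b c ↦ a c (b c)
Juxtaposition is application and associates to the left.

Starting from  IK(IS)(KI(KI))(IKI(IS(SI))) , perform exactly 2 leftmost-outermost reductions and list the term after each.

Answer: after 2 steps: IS(IKI(IS(SI)))

Derivation:
  start: IK(IS)(KI(KI))(IKI(IS(SI)))
  step 1: K(IS)(KI(KI))(IKI(IS(SI)))
  step 2: IS(IKI(IS(SI)))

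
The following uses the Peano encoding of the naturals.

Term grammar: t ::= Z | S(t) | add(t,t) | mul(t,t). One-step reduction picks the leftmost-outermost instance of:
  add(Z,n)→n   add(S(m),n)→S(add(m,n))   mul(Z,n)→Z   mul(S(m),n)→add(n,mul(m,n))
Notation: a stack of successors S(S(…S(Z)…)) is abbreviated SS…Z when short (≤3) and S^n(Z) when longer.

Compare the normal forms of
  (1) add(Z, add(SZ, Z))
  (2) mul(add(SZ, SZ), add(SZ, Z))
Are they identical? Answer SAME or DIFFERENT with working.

Answer: DIFFERENT — A ⇓ SZ, B ⇓ SSZ

Reduction:
Term A:
  start: add(Z, add(SZ, Z))
  →1  add(SZ, Z)
  →2  S(add(Z, Z))
  →3  SZ

Term B:
  start: mul(add(SZ, SZ), add(SZ, Z))
  →1  mul(S(add(Z, SZ)), add(SZ, Z))
  →2  add(add(SZ, Z), mul(add(Z, SZ), add(SZ, Z)))
  →3  add(S(add(Z, Z)), mul(add(Z, SZ), add(SZ, Z)))
  →4  S(add(add(Z, Z), mul(add(Z, SZ), add(SZ, Z))))
  →5  S(add(Z, mul(add(Z, SZ), add(SZ, Z))))
  →6  S(mul(add(Z, SZ), add(SZ, Z)))
  →7  S(mul(SZ, add(SZ, Z)))
  →8  S(add(add(SZ, Z), mul(Z, add(SZ, Z))))
  →9  S(add(S(add(Z, Z)), mul(Z, add(SZ, Z))))
  →10  S(S(add(add(Z, Z), mul(Z, add(SZ, Z)))))
  →11  S(S(add(Z, mul(Z, add(SZ, Z)))))
  →12  S(S(mul(Z, add(SZ, Z))))
  →13  SSZ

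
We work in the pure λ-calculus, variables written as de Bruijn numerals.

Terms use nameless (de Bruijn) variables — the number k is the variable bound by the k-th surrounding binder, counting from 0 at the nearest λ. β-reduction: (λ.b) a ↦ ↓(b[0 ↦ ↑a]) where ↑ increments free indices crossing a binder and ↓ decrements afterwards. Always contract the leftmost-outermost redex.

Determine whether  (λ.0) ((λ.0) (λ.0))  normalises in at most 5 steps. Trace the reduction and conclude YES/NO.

  start: (λ.0) ((λ.0) (λ.0))
  step 1: (λ.0) (λ.0)
  step 2: λ.0

Answer: YES — reaches normal form λ.0 in 2 ≤ 5 steps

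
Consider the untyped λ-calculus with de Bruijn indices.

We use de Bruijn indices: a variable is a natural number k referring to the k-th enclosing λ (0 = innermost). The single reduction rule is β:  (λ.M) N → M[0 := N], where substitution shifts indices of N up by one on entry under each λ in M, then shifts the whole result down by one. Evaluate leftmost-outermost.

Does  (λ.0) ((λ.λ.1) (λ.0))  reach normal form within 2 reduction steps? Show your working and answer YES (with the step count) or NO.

  start: (λ.0) ((λ.λ.1) (λ.0))
  →1  (λ.λ.1) (λ.0)
  →2  λ.λ.0

Answer: YES — reaches normal form λ.λ.0 in 2 ≤ 2 steps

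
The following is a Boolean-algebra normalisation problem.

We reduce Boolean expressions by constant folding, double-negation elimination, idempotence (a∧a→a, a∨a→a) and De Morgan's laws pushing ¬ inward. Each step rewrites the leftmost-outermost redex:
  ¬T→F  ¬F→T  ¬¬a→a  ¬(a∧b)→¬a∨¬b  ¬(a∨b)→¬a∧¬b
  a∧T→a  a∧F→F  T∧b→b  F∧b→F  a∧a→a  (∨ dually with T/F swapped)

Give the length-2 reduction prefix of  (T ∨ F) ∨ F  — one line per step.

Answer: after 2 steps: T

Working:
  start: (T ∨ F) ∨ F
  →1  T ∨ F
  →2  T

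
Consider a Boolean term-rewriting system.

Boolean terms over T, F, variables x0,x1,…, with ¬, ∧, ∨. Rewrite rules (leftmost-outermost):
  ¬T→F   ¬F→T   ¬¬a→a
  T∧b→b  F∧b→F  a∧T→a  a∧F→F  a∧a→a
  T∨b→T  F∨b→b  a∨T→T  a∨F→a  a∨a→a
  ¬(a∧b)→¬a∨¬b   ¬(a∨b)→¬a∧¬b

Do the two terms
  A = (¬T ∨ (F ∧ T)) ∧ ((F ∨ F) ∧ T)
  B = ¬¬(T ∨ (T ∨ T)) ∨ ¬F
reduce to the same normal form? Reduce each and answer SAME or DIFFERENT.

Answer: DIFFERENT — A ⇓ F, B ⇓ T

Reduction:
Term A:
  start: (¬T ∨ (F ∧ T)) ∧ ((F ∨ F) ∧ T)
  [1] (F ∨ (F ∧ T)) ∧ ((F ∨ F) ∧ T)
  [2] (F ∧ T) ∧ ((F ∨ F) ∧ T)
  [3] F ∧ ((F ∨ F) ∧ T)
  [4] F

Term B:
  start: ¬¬(T ∨ (T ∨ T)) ∨ ¬F
  [1] (T ∨ (T ∨ T)) ∨ ¬F
  [2] T ∨ ¬F
  [3] T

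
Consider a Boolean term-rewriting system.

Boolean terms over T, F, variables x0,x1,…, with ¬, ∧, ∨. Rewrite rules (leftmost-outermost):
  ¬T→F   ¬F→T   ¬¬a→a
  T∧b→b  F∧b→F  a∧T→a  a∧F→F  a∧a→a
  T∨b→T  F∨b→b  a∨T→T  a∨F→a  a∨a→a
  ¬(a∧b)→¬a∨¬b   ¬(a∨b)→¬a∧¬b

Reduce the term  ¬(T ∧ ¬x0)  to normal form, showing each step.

  start: ¬(T ∧ ¬x0)
  step 1: ¬T ∨ ¬¬x0
  step 2: F ∨ ¬¬x0
  step 3: ¬¬x0
  step 4: x0

Answer: normal form = x0  (in 4 steps)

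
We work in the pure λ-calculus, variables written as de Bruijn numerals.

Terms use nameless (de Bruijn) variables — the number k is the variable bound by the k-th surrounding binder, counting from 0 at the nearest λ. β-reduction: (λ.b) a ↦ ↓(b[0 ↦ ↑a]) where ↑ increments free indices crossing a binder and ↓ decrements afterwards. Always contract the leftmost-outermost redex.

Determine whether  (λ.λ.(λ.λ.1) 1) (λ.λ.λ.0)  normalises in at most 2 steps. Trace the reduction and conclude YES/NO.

Answer: YES — reaches normal form λ.λ.λ.λ.λ.0 in 2 ≤ 2 steps

Working:
  start: (λ.λ.(λ.λ.1) 1) (λ.λ.λ.0)
  →1  λ.(λ.λ.1) (λ.λ.λ.0)
  →2  λ.λ.λ.λ.λ.0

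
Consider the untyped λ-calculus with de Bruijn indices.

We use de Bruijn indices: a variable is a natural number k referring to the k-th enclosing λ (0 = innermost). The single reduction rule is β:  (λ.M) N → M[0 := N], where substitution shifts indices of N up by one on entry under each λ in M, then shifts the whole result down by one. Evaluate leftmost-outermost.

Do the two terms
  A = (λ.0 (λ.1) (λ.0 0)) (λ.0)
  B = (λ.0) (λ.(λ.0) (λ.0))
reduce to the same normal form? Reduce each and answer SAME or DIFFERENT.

Answer: DIFFERENT — A ⇓ λ.0, B ⇓ λ.λ.0

Derivation:
Term A:
  start: (λ.0 (λ.1) (λ.0 0)) (λ.0)
  step 1: (λ.0) (λ.λ.0) (λ.0 0)
  step 2: (λ.λ.0) (λ.0 0)
  step 3: λ.0

Term B:
  start: (λ.0) (λ.(λ.0) (λ.0))
  step 1: λ.(λ.0) (λ.0)
  step 2: λ.λ.0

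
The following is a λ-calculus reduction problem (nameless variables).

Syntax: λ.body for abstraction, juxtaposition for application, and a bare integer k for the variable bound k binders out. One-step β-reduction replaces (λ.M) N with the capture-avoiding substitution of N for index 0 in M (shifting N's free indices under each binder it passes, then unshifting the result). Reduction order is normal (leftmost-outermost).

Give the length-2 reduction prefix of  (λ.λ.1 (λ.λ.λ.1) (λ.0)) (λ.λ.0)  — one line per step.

Answer: after 2 steps: λ.(λ.0) (λ.0)

Reduction:
  start: (λ.λ.1 (λ.λ.λ.1) (λ.0)) (λ.λ.0)
  step 1: λ.(λ.λ.0) (λ.λ.λ.1) (λ.0)
  step 2: λ.(λ.0) (λ.0)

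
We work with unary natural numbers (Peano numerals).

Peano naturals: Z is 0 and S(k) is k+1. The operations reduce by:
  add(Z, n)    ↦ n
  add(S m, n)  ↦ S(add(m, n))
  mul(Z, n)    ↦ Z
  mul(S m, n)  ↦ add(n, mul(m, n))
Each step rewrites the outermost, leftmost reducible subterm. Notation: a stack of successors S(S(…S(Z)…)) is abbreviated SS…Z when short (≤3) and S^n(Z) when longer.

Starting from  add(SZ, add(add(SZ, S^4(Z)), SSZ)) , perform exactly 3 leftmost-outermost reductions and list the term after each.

Answer: after 3 steps: S(add(S(add(Z, S^4(Z))), SSZ))

Derivation:
  start: add(SZ, add(add(SZ, S^4(Z)), SSZ))
  step 1: S(add(Z, add(add(SZ, S^4(Z)), SSZ)))
  step 2: S(add(add(SZ, S^4(Z)), SSZ))
  step 3: S(add(S(add(Z, S^4(Z))), SSZ))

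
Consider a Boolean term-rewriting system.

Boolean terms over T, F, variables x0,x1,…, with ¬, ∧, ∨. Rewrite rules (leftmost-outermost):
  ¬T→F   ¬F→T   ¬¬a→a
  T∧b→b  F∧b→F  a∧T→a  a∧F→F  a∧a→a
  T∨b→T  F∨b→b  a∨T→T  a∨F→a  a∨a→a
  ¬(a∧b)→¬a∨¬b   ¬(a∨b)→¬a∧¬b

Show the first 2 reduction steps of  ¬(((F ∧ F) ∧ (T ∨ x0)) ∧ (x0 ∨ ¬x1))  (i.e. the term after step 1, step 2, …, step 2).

Answer: after 2 steps: (¬(F ∧ F) ∨ ¬(T ∨ x0)) ∨ ¬(x0 ∨ ¬x1)

Reduction:
  start: ¬(((F ∧ F) ∧ (T ∨ x0)) ∧ (x0 ∨ ¬x1))
  [1] ¬((F ∧ F) ∧ (T ∨ x0)) ∨ ¬(x0 ∨ ¬x1)
  [2] (¬(F ∧ F) ∨ ¬(T ∨ x0)) ∨ ¬(x0 ∨ ¬x1)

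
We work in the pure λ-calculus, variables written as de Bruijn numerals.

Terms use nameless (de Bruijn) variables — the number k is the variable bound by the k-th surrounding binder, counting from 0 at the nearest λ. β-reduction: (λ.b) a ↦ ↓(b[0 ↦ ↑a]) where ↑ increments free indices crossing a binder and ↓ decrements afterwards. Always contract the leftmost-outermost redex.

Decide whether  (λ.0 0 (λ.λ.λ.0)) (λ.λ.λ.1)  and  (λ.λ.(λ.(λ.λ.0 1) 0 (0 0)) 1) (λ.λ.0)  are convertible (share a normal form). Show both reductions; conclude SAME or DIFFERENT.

Term A:
  start: (λ.0 0 (λ.λ.λ.0)) (λ.λ.λ.1)
  →1  (λ.λ.λ.1) (λ.λ.λ.1) (λ.λ.λ.0)
  →2  (λ.λ.1) (λ.λ.λ.0)
  →3  λ.λ.λ.λ.0

Term B:
  start: (λ.λ.(λ.(λ.λ.0 1) 0 (0 0)) 1) (λ.λ.0)
  →1  λ.(λ.(λ.λ.0 1) 0 (0 0)) (λ.λ.0)
  →2  λ.(λ.λ.0 1) (λ.λ.0) ((λ.λ.0) (λ.λ.0))
  →3  λ.(λ.0 (λ.λ.0)) ((λ.λ.0) (λ.λ.0))
  →4  λ.(λ.λ.0) (λ.λ.0) (λ.λ.0)
  →5  λ.(λ.0) (λ.λ.0)
  →6  λ.λ.λ.0

Answer: DIFFERENT — A ⇓ λ.λ.λ.λ.0, B ⇓ λ.λ.λ.0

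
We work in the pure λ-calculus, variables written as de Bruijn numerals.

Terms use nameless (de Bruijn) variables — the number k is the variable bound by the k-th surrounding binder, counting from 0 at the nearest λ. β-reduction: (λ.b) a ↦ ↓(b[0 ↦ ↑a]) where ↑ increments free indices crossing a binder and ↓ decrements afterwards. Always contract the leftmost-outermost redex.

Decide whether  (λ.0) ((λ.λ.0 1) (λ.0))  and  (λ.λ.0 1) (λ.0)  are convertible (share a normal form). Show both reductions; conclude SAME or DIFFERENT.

Term A:
  start: (λ.0) ((λ.λ.0 1) (λ.0))
  →1  (λ.λ.0 1) (λ.0)
  →2  λ.0 (λ.0)

Term B:
  start: (λ.λ.0 1) (λ.0)
  →1  λ.0 (λ.0)

Answer: SAME — A ⇓ λ.0 (λ.0), B ⇓ λ.0 (λ.0)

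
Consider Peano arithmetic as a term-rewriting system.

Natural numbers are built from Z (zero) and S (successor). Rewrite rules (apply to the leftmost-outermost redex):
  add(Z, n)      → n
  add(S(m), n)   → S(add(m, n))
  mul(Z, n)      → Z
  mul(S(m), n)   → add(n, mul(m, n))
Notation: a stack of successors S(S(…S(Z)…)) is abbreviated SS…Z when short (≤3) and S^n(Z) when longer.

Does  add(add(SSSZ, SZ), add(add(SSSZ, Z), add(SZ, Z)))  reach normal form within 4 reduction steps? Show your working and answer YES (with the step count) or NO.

Answer: NO — after 4 steps the term is S(S(add(add(SZ, SZ), add(add(SSSZ, Z), add(SZ, Z))))), not yet normal

Working:
  start: add(add(SSSZ, SZ), add(add(SSSZ, Z), add(SZ, Z)))
  →1  add(S(add(SSZ, SZ)), add(add(SSSZ, Z), add(SZ, Z)))
  →2  S(add(add(SSZ, SZ), add(add(SSSZ, Z), add(SZ, Z))))
  →3  S(add(S(add(SZ, SZ)), add(add(SSSZ, Z), add(SZ, Z))))
  →4  S(S(add(add(SZ, SZ), add(add(SSSZ, Z), add(SZ, Z)))))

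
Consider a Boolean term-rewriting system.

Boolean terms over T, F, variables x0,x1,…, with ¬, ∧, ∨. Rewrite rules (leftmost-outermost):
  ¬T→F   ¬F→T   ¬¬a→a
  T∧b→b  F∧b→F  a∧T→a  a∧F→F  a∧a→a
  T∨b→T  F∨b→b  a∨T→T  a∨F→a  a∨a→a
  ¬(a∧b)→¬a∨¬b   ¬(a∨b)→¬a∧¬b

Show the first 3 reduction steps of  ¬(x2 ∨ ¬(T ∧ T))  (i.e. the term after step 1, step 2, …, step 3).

  start: ¬(x2 ∨ ¬(T ∧ T))
  step 1: ¬x2 ∧ ¬¬(T ∧ T)
  step 2: ¬x2 ∧ (T ∧ T)
  step 3: ¬x2 ∧ T

Answer: after 3 steps: ¬x2 ∧ T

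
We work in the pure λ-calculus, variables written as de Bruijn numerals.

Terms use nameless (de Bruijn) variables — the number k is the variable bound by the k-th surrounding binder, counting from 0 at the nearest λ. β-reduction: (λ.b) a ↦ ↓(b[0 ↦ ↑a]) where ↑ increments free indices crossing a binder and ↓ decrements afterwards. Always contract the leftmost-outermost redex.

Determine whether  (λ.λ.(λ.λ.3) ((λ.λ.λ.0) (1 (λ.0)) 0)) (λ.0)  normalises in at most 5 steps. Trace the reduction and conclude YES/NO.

Answer: YES — reaches normal form λ.λ.λ.0 in 2 ≤ 5 steps

Reduction:
  start: (λ.λ.(λ.λ.3) ((λ.λ.λ.0) (1 (λ.0)) 0)) (λ.0)
  [1] λ.(λ.λ.λ.0) ((λ.λ.λ.0) ((λ.0) (λ.0)) 0)
  [2] λ.λ.λ.0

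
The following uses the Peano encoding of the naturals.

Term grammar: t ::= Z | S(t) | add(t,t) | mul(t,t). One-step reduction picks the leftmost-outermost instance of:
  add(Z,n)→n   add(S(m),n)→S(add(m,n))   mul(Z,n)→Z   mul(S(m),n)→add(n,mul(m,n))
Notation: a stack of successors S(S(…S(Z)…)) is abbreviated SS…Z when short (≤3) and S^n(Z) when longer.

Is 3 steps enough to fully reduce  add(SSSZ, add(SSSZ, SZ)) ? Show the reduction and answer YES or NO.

Answer: NO — after 3 steps the term is S(S(S(add(Z, add(SSSZ, SZ))))), not yet normal

Derivation:
  start: add(SSSZ, add(SSSZ, SZ))
  [1] S(add(SSZ, add(SSSZ, SZ)))
  [2] S(S(add(SZ, add(SSSZ, SZ))))
  [3] S(S(S(add(Z, add(SSSZ, SZ)))))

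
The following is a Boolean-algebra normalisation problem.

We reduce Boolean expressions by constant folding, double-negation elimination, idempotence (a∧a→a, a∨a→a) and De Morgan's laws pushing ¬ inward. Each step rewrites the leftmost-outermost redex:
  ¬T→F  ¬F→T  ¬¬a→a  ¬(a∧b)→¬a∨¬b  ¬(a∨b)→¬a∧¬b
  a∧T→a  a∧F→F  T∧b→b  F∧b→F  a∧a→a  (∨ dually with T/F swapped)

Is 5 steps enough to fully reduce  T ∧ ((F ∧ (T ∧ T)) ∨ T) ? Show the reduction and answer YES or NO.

Answer: YES — reaches normal form T in 2 ≤ 5 steps

Reduction:
  start: T ∧ ((F ∧ (T ∧ T)) ∨ T)
  step 1: (F ∧ (T ∧ T)) ∨ T
  step 2: T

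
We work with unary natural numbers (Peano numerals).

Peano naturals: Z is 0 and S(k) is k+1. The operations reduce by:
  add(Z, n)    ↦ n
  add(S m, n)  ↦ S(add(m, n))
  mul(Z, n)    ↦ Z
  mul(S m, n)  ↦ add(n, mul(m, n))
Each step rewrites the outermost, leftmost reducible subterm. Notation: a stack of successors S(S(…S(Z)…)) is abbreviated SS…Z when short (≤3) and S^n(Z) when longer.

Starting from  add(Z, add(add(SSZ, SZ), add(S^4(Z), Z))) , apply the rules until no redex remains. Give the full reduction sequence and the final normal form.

  start: add(Z, add(add(SSZ, SZ), add(S^4(Z), Z)))
  →1  add(add(SSZ, SZ), add(S^4(Z), Z))
  →2  add(S(add(SZ, SZ)), add(S^4(Z), Z))
  →3  S(add(add(SZ, SZ), add(S^4(Z), Z)))
  →4  S(add(S(add(Z, SZ)), add(S^4(Z), Z)))
  →5  S(S(add(add(Z, SZ), add(S^4(Z), Z))))
  →6  S(S(add(SZ, add(S^4(Z), Z))))
  →7  S(S(S(add(Z, add(S^4(Z), Z)))))
  →8  S(S(S(add(S^4(Z), Z))))
  →9  S(S(S(S(add(SSSZ, Z)))))
  →10  S(S(S(S(S(add(SSZ, Z))))))
  →11  S(S(S(S(S(S(add(SZ, Z)))))))
  →12  S(S(S(S(S(S(S(add(Z, Z))))))))
  →13  S^7(Z)

Answer: normal form = S^7(Z)  (in 13 steps)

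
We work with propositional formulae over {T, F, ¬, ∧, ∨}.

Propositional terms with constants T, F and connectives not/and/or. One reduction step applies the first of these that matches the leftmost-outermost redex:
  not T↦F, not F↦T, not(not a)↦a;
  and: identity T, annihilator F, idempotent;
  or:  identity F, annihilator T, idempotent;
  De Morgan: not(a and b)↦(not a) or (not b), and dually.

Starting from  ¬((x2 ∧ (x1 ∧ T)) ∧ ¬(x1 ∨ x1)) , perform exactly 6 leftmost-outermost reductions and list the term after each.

Answer: after 6 steps: (¬x2 ∨ ¬x1) ∨ (x1 ∨ x1)

Working:
  start: ¬((x2 ∧ (x1 ∧ T)) ∧ ¬(x1 ∨ x1))
  step 1: ¬(x2 ∧ (x1 ∧ T)) ∨ ¬¬(x1 ∨ x1)
  step 2: (¬x2 ∨ ¬(x1 ∧ T)) ∨ ¬¬(x1 ∨ x1)
  step 3: (¬x2 ∨ (¬x1 ∨ ¬T)) ∨ ¬¬(x1 ∨ x1)
  step 4: (¬x2 ∨ (¬x1 ∨ F)) ∨ ¬¬(x1 ∨ x1)
  step 5: (¬x2 ∨ ¬x1) ∨ ¬¬(x1 ∨ x1)
  step 6: (¬x2 ∨ ¬x1) ∨ (x1 ∨ x1)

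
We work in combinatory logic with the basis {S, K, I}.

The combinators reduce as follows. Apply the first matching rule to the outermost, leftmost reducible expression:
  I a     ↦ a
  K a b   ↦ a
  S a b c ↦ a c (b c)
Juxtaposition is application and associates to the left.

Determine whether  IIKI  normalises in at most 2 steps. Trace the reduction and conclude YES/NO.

Answer: YES — reaches normal form KI in 2 ≤ 2 steps

Working:
  start: IIKI
  →1  IKI
  →2  KI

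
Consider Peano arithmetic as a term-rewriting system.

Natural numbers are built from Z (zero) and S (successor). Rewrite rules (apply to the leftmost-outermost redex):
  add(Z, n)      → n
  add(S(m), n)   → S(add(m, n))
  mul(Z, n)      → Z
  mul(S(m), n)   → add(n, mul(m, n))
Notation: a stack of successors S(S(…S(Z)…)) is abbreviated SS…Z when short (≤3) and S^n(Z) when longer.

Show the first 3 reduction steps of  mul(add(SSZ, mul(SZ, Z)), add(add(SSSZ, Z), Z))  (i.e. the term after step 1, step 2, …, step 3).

Answer: after 3 steps: add(add(S(add(SSZ, Z)), Z), mul(add(SZ, mul(SZ, Z)), add(add(SSSZ, Z), Z)))

Working:
  start: mul(add(SSZ, mul(SZ, Z)), add(add(SSSZ, Z), Z))
  [1] mul(S(add(SZ, mul(SZ, Z))), add(add(SSSZ, Z), Z))
  [2] add(add(add(SSSZ, Z), Z), mul(add(SZ, mul(SZ, Z)), add(add(SSSZ, Z), Z)))
  [3] add(add(S(add(SSZ, Z)), Z), mul(add(SZ, mul(SZ, Z)), add(add(SSSZ, Z), Z)))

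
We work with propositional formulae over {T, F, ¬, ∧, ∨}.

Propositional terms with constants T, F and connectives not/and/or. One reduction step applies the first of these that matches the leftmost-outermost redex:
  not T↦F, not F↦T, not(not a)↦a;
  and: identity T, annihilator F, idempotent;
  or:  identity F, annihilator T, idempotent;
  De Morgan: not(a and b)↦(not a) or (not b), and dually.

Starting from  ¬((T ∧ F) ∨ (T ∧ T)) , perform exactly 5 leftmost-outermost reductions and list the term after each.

Answer: after 5 steps: T ∧ ¬(T ∧ T)

Working:
  start: ¬((T ∧ F) ∨ (T ∧ T))
  step 1: ¬(T ∧ F) ∧ ¬(T ∧ T)
  step 2: (¬T ∨ ¬F) ∧ ¬(T ∧ T)
  step 3: (F ∨ ¬F) ∧ ¬(T ∧ T)
  step 4: ¬F ∧ ¬(T ∧ T)
  step 5: T ∧ ¬(T ∧ T)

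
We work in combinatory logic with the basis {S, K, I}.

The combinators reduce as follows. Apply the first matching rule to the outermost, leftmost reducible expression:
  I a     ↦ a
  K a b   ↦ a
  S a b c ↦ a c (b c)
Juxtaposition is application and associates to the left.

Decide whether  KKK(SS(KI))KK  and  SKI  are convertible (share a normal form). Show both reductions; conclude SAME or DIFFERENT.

Answer: SAME — A ⇓ SKI, B ⇓ SKI

Derivation:
Term A:
  start: KKK(SS(KI))KK
  →1  K(SS(KI))KK
  →2  SS(KI)K
  →3  SK(KIK)
  →4  SKI

Term B:
  start: SKI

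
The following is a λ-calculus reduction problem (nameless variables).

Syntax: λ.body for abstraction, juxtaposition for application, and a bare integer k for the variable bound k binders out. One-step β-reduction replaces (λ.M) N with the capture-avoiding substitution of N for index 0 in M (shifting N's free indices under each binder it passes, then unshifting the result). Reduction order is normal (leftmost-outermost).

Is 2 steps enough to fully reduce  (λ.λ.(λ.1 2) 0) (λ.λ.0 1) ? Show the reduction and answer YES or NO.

  start: (λ.λ.(λ.1 2) 0) (λ.λ.0 1)
  [1] λ.(λ.1 (λ.λ.0 1)) 0
  [2] λ.0 (λ.λ.0 1)

Answer: YES — reaches normal form λ.0 (λ.λ.0 1) in 2 ≤ 2 steps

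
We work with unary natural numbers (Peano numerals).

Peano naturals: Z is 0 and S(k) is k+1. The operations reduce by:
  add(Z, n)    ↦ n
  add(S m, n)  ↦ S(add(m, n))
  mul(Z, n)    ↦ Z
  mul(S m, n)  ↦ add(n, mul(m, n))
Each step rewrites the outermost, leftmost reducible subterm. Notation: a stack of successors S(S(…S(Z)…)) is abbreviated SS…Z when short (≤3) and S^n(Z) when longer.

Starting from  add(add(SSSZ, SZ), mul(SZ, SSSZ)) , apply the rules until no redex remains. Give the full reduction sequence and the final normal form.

  start: add(add(SSSZ, SZ), mul(SZ, SSSZ))
  →1  add(S(add(SSZ, SZ)), mul(SZ, SSSZ))
  →2  S(add(add(SSZ, SZ), mul(SZ, SSSZ)))
  →3  S(add(S(add(SZ, SZ)), mul(SZ, SSSZ)))
  →4  S(S(add(add(SZ, SZ), mul(SZ, SSSZ))))
  →5  S(S(add(S(add(Z, SZ)), mul(SZ, SSSZ))))
  →6  S(S(S(add(add(Z, SZ), mul(SZ, SSSZ)))))
  →7  S(S(S(add(SZ, mul(SZ, SSSZ)))))
  →8  S(S(S(S(add(Z, mul(SZ, SSSZ))))))
  →9  S(S(S(S(mul(SZ, SSSZ)))))
  →10  S(S(S(S(add(SSSZ, mul(Z, SSSZ))))))
  →11  S(S(S(S(S(add(SSZ, mul(Z, SSSZ)))))))
  →12  S(S(S(S(S(S(add(SZ, mul(Z, SSSZ))))))))
  →13  S(S(S(S(S(S(S(add(Z, mul(Z, SSSZ)))))))))
  →14  S(S(S(S(S(S(S(mul(Z, SSSZ))))))))
  →15  S^7(Z)

Answer: normal form = S^7(Z)  (in 15 steps)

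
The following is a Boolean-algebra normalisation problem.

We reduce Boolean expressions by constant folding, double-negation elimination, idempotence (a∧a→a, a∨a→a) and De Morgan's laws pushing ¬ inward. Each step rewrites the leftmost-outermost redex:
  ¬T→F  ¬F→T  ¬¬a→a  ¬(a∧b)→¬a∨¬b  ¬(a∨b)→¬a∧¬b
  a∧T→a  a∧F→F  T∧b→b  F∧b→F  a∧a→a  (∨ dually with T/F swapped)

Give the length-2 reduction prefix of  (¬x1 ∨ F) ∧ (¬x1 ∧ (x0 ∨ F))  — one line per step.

  start: (¬x1 ∨ F) ∧ (¬x1 ∧ (x0 ∨ F))
  step 1: ¬x1 ∧ (¬x1 ∧ (x0 ∨ F))
  step 2: ¬x1 ∧ (¬x1 ∧ x0)

Answer: after 2 steps: ¬x1 ∧ (¬x1 ∧ x0)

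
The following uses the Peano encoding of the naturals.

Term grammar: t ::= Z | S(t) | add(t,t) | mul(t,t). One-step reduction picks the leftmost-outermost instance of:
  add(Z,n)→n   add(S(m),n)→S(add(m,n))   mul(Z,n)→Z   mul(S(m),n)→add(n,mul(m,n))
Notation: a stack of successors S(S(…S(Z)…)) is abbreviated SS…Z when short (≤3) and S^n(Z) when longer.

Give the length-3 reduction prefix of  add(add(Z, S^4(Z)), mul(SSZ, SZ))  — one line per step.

Answer: after 3 steps: S(S(add(SSZ, mul(SSZ, SZ))))

Reduction:
  start: add(add(Z, S^4(Z)), mul(SSZ, SZ))
  [1] add(S^4(Z), mul(SSZ, SZ))
  [2] S(add(SSSZ, mul(SSZ, SZ)))
  [3] S(S(add(SSZ, mul(SSZ, SZ))))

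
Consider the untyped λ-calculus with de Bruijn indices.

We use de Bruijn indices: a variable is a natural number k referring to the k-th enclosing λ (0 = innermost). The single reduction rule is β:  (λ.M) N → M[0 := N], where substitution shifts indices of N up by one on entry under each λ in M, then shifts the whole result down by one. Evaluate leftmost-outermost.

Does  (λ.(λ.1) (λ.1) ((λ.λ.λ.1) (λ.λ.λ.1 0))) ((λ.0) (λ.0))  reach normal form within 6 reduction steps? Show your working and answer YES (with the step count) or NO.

  start: (λ.(λ.1) (λ.1) ((λ.λ.λ.1) (λ.λ.λ.1 0))) ((λ.0) (λ.0))
  step 1: (λ.(λ.0) (λ.0)) (λ.(λ.0) (λ.0)) ((λ.λ.λ.1) (λ.λ.λ.1 0))
  step 2: (λ.0) (λ.0) ((λ.λ.λ.1) (λ.λ.λ.1 0))
  step 3: (λ.0) ((λ.λ.λ.1) (λ.λ.λ.1 0))
  step 4: (λ.λ.λ.1) (λ.λ.λ.1 0)
  step 5: λ.λ.1

Answer: YES — reaches normal form λ.λ.1 in 5 ≤ 6 steps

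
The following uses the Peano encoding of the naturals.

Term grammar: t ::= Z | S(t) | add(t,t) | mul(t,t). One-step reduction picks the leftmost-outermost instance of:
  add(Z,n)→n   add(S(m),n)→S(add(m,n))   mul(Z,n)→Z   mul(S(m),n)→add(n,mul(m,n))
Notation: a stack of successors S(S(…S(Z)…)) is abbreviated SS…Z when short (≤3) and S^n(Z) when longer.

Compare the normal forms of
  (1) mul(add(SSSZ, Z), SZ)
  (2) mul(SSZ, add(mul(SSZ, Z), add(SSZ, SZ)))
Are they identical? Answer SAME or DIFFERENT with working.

Answer: DIFFERENT — A ⇓ SSSZ, B ⇓ S^6(Z)

Derivation:
Term A:
  start: mul(add(SSSZ, Z), SZ)
  [1] mul(S(add(SSZ, Z)), SZ)
  [2] add(SZ, mul(add(SSZ, Z), SZ))
  [3] S(add(Z, mul(add(SSZ, Z), SZ)))
  [4] S(mul(add(SSZ, Z), SZ))
  [5] S(mul(S(add(SZ, Z)), SZ))
  [6] S(add(SZ, mul(add(SZ, Z), SZ)))
  [7] S(S(add(Z, mul(add(SZ, Z), SZ))))
  [8] S(S(mul(add(SZ, Z), SZ)))
  [9] S(S(mul(S(add(Z, Z)), SZ)))
  [10] S(S(add(SZ, mul(add(Z, Z), SZ))))
  [11] S(S(S(add(Z, mul(add(Z, Z), SZ)))))
  [12] S(S(S(mul(add(Z, Z), SZ))))
  [13] S(S(S(mul(Z, SZ))))
  [14] SSSZ

Term B:
  start: mul(SSZ, add(mul(SSZ, Z), add(SSZ, SZ)))
  [1] add(add(mul(SSZ, Z), add(SSZ, SZ)), mul(SZ, add(mul(SSZ, Z), add(SSZ, SZ))))
  [2] add(add(add(Z, mul(SZ, Z)), add(SSZ, SZ)), mul(SZ, add(mul(SSZ, Z), add(SSZ, SZ))))
  [3] add(add(mul(SZ, Z), add(SSZ, SZ)), mul(SZ, add(mul(SSZ, Z), add(SSZ, SZ))))
  [4] add(add(add(Z, mul(Z, Z)), add(SSZ, SZ)), mul(SZ, add(mul(SSZ, Z), add(SSZ, SZ))))
  [5] add(add(mul(Z, Z), add(SSZ, SZ)), mul(SZ, add(mul(SSZ, Z), add(SSZ, SZ))))
  [6] add(add(Z, add(SSZ, SZ)), mul(SZ, add(mul(SSZ, Z), add(SSZ, SZ))))
  [7] add(add(SSZ, SZ), mul(SZ, add(mul(SSZ, Z), add(SSZ, SZ))))
  [8] add(S(add(SZ, SZ)), mul(SZ, add(mul(SSZ, Z), add(SSZ, SZ))))
  [9] S(add(add(SZ, SZ), mul(SZ, add(mul(SSZ, Z), add(SSZ, SZ)))))
  [10] S(add(S(add(Z, SZ)), mul(SZ, add(mul(SSZ, Z), add(SSZ, SZ)))))
  [11] S(S(add(add(Z, SZ), mul(SZ, add(mul(SSZ, Z), add(SSZ, SZ))))))
  [12] S(S(add(SZ, mul(SZ, add(mul(SSZ, Z), add(SSZ, SZ))))))
  [13] S(S(S(add(Z, mul(SZ, add(mul(SSZ, Z), add(SSZ, SZ)))))))
  [14] S(S(S(mul(SZ, add(mul(SSZ, Z), add(SSZ, SZ))))))
  [15] S(S(S(add(add(mul(SSZ, Z), add(SSZ, SZ)), mul(Z, add(mul(SSZ, Z), add(SSZ, SZ)))))))
  [16] S(S(S(add(add(add(Z, mul(SZ, Z)), add(SSZ, SZ)), mul(Z, add(mul(SSZ, Z), add(SSZ, SZ)))))))
  [17] S(S(S(add(add(mul(SZ, Z), add(SSZ, SZ)), mul(Z, add(mul(SSZ, Z), add(SSZ, SZ)))))))
  [18] S(S(S(add(add(add(Z, mul(Z, Z)), add(SSZ, SZ)), mul(Z, add(mul(SSZ, Z), add(SSZ, SZ)))))))
  [19] S(S(S(add(add(mul(Z, Z), add(SSZ, SZ)), mul(Z, add(mul(SSZ, Z), add(SSZ, SZ)))))))
  [20] S(S(S(add(add(Z, add(SSZ, SZ)), mul(Z, add(mul(SSZ, Z), add(SSZ, SZ)))))))
  [21] S(S(S(add(add(SSZ, SZ), mul(Z, add(mul(SSZ, Z), add(SSZ, SZ)))))))
  [22] S(S(S(add(S(add(SZ, SZ)), mul(Z, add(mul(SSZ, Z), add(SSZ, SZ)))))))
  [23] S(S(S(S(add(add(SZ, SZ), mul(Z, add(mul(SSZ, Z), add(SSZ, SZ))))))))
  [24] S(S(S(S(add(S(add(Z, SZ)), mul(Z, add(mul(SSZ, Z), add(SSZ, SZ))))))))
  [25] S(S(S(S(S(add(add(Z, SZ), mul(Z, add(mul(SSZ, Z), add(SSZ, SZ)))))))))
  [26] S(S(S(S(S(add(SZ, mul(Z, add(mul(SSZ, Z), add(SSZ, SZ)))))))))
  [27] S(S(S(S(S(S(add(Z, mul(Z, add(mul(SSZ, Z), add(SSZ, SZ))))))))))
  [28] S(S(S(S(S(S(mul(Z, add(mul(SSZ, Z), add(SSZ, SZ)))))))))
  [29] S^6(Z)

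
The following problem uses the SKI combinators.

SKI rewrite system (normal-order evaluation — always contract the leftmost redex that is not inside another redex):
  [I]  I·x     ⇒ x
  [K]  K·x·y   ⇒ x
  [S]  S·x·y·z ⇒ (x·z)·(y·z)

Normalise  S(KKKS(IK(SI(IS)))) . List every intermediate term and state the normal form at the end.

Answer: normal form = SS  (in 2 steps)

Derivation:
  start: S(KKKS(IK(SI(IS))))
  [1] S(KS(IK(SI(IS))))
  [2] SS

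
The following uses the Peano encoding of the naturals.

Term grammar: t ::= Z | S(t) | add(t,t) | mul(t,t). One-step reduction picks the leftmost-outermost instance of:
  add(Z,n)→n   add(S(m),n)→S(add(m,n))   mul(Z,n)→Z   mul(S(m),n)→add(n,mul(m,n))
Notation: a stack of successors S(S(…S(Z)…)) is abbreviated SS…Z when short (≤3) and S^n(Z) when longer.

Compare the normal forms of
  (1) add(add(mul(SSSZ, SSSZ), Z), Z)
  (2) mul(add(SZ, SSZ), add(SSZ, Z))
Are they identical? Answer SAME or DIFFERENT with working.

Term A:
  start: add(add(mul(SSSZ, SSSZ), Z), Z)
  step 1: add(add(add(SSSZ, mul(SSZ, SSSZ)), Z), Z)
  step 2: add(add(S(add(SSZ, mul(SSZ, SSSZ))), Z), Z)
  step 3: add(S(add(add(SSZ, mul(SSZ, SSSZ)), Z)), Z)
  step 4: S(add(add(add(SSZ, mul(SSZ, SSSZ)), Z), Z))
  step 5: S(add(add(S(add(SZ, mul(SSZ, SSSZ))), Z), Z))
  step 6: S(add(S(add(add(SZ, mul(SSZ, SSSZ)), Z)), Z))
  step 7: S(S(add(add(add(SZ, mul(SSZ, SSSZ)), Z), Z)))
  step 8: S(S(add(add(S(add(Z, mul(SSZ, SSSZ))), Z), Z)))
  step 9: S(S(add(S(add(add(Z, mul(SSZ, SSSZ)), Z)), Z)))
  step 10: S(S(S(add(add(add(Z, mul(SSZ, SSSZ)), Z), Z))))
  step 11: S(S(S(add(add(mul(SSZ, SSSZ), Z), Z))))
  step 12: S(S(S(add(add(add(SSSZ, mul(SZ, SSSZ)), Z), Z))))
  step 13: S(S(S(add(add(S(add(SSZ, mul(SZ, SSSZ))), Z), Z))))
  step 14: S(S(S(add(S(add(add(SSZ, mul(SZ, SSSZ)), Z)), Z))))
  step 15: S(S(S(S(add(add(add(SSZ, mul(SZ, SSSZ)), Z), Z)))))
  step 16: S(S(S(S(add(add(S(add(SZ, mul(SZ, SSSZ))), Z), Z)))))
  step 17: S(S(S(S(add(S(add(add(SZ, mul(SZ, SSSZ)), Z)), Z)))))
  step 18: S(S(S(S(S(add(add(add(SZ, mul(SZ, SSSZ)), Z), Z))))))
  step 19: S(S(S(S(S(add(add(S(add(Z, mul(SZ, SSSZ))), Z), Z))))))
  step 20: S(S(S(S(S(add(S(add(add(Z, mul(SZ, SSSZ)), Z)), Z))))))
  step 21: S(S(S(S(S(S(add(add(add(Z, mul(SZ, SSSZ)), Z), Z)))))))
  step 22: S(S(S(S(S(S(add(add(mul(SZ, SSSZ), Z), Z)))))))
  step 23: S(S(S(S(S(S(add(add(add(SSSZ, mul(Z, SSSZ)), Z), Z)))))))
  step 24: S(S(S(S(S(S(add(add(S(add(SSZ, mul(Z, SSSZ))), Z), Z)))))))
  step 25: S(S(S(S(S(S(add(S(add(add(SSZ, mul(Z, SSSZ)), Z)), Z)))))))
  step 26: S(S(S(S(S(S(S(add(add(add(SSZ, mul(Z, SSSZ)), Z), Z))))))))
  step 27: S(S(S(S(S(S(S(add(add(S(add(SZ, mul(Z, SSSZ))), Z), Z))))))))
  step 28: S(S(S(S(S(S(S(add(S(add(add(SZ, mul(Z, SSSZ)), Z)), Z))))))))
  step 29: S(S(S(S(S(S(S(S(add(add(add(SZ, mul(Z, SSSZ)), Z), Z)))))))))
  step 30: S(S(S(S(S(S(S(S(add(add(S(add(Z, mul(Z, SSSZ))), Z), Z)))))))))
  step 31: S(S(S(S(S(S(S(S(add(S(add(add(Z, mul(Z, SSSZ)), Z)), Z)))))))))
  step 32: S(S(S(S(S(S(S(S(S(add(add(add(Z, mul(Z, SSSZ)), Z), Z))))))))))
  step 33: S(S(S(S(S(S(S(S(S(add(add(mul(Z, SSSZ), Z), Z))))))))))
  step 34: S(S(S(S(S(S(S(S(S(add(add(Z, Z), Z))))))))))
  step 35: S(S(S(S(S(S(S(S(S(add(Z, Z))))))))))
  step 36: S^9(Z)

Term B:
  start: mul(add(SZ, SSZ), add(SSZ, Z))
  step 1: mul(S(add(Z, SSZ)), add(SSZ, Z))
  step 2: add(add(SSZ, Z), mul(add(Z, SSZ), add(SSZ, Z)))
  step 3: add(S(add(SZ, Z)), mul(add(Z, SSZ), add(SSZ, Z)))
  step 4: S(add(add(SZ, Z), mul(add(Z, SSZ), add(SSZ, Z))))
  step 5: S(add(S(add(Z, Z)), mul(add(Z, SSZ), add(SSZ, Z))))
  step 6: S(S(add(add(Z, Z), mul(add(Z, SSZ), add(SSZ, Z)))))
  step 7: S(S(add(Z, mul(add(Z, SSZ), add(SSZ, Z)))))
  step 8: S(S(mul(add(Z, SSZ), add(SSZ, Z))))
  step 9: S(S(mul(SSZ, add(SSZ, Z))))
  step 10: S(S(add(add(SSZ, Z), mul(SZ, add(SSZ, Z)))))
  step 11: S(S(add(S(add(SZ, Z)), mul(SZ, add(SSZ, Z)))))
  step 12: S(S(S(add(add(SZ, Z), mul(SZ, add(SSZ, Z))))))
  step 13: S(S(S(add(S(add(Z, Z)), mul(SZ, add(SSZ, Z))))))
  step 14: S(S(S(S(add(add(Z, Z), mul(SZ, add(SSZ, Z)))))))
  step 15: S(S(S(S(add(Z, mul(SZ, add(SSZ, Z)))))))
  step 16: S(S(S(S(mul(SZ, add(SSZ, Z))))))
  step 17: S(S(S(S(add(add(SSZ, Z), mul(Z, add(SSZ, Z)))))))
  step 18: S(S(S(S(add(S(add(SZ, Z)), mul(Z, add(SSZ, Z)))))))
  step 19: S(S(S(S(S(add(add(SZ, Z), mul(Z, add(SSZ, Z))))))))
  step 20: S(S(S(S(S(add(S(add(Z, Z)), mul(Z, add(SSZ, Z))))))))
  step 21: S(S(S(S(S(S(add(add(Z, Z), mul(Z, add(SSZ, Z)))))))))
  step 22: S(S(S(S(S(S(add(Z, mul(Z, add(SSZ, Z)))))))))
  step 23: S(S(S(S(S(S(mul(Z, add(SSZ, Z))))))))
  step 24: S^6(Z)

Answer: DIFFERENT — A ⇓ S^9(Z), B ⇓ S^6(Z)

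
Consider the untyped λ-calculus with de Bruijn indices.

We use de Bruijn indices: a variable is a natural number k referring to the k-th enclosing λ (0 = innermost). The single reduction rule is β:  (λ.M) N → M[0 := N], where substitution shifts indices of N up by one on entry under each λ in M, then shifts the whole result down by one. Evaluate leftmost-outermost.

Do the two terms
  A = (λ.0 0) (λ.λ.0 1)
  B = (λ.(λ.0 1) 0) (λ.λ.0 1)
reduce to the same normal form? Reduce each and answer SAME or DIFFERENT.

Answer: SAME — A ⇓ λ.0 (λ.λ.0 1), B ⇓ λ.0 (λ.λ.0 1)

Reduction:
Term A:
  start: (λ.0 0) (λ.λ.0 1)
  [1] (λ.λ.0 1) (λ.λ.0 1)
  [2] λ.0 (λ.λ.0 1)

Term B:
  start: (λ.(λ.0 1) 0) (λ.λ.0 1)
  [1] (λ.0 (λ.λ.0 1)) (λ.λ.0 1)
  [2] (λ.λ.0 1) (λ.λ.0 1)
  [3] λ.0 (λ.λ.0 1)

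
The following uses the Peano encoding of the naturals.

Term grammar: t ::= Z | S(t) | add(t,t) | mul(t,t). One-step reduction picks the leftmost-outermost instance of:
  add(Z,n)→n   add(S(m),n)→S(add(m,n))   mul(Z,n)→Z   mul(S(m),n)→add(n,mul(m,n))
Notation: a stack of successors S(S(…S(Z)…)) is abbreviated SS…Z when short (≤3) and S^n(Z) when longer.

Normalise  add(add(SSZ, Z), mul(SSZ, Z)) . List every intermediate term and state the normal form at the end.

Answer: normal form = SSZ  (in 11 steps)

Derivation:
  start: add(add(SSZ, Z), mul(SSZ, Z))
  [1] add(S(add(SZ, Z)), mul(SSZ, Z))
  [2] S(add(add(SZ, Z), mul(SSZ, Z)))
  [3] S(add(S(add(Z, Z)), mul(SSZ, Z)))
  [4] S(S(add(add(Z, Z), mul(SSZ, Z))))
  [5] S(S(add(Z, mul(SSZ, Z))))
  [6] S(S(mul(SSZ, Z)))
  [7] S(S(add(Z, mul(SZ, Z))))
  [8] S(S(mul(SZ, Z)))
  [9] S(S(add(Z, mul(Z, Z))))
  [10] S(S(mul(Z, Z)))
  [11] SSZ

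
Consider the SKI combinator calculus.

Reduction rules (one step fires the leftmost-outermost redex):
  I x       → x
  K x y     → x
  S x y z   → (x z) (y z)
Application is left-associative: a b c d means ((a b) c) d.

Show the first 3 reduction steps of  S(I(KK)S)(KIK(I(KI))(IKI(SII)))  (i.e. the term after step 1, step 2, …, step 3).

  start: S(I(KK)S)(KIK(I(KI))(IKI(SII)))
  →1  S(KKS)(KIK(I(KI))(IKI(SII)))
  →2  SK(KIK(I(KI))(IKI(SII)))
  →3  SK(I(I(KI))(IKI(SII)))

Answer: after 3 steps: SK(I(I(KI))(IKI(SII)))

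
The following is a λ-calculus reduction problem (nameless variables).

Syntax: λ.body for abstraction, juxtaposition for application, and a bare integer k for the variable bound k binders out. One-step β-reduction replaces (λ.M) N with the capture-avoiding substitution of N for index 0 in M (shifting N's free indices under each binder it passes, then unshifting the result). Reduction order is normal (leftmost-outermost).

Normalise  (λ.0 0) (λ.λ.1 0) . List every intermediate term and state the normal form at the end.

  start: (λ.0 0) (λ.λ.1 0)
  step 1: (λ.λ.1 0) (λ.λ.1 0)
  step 2: λ.(λ.λ.1 0) 0
  step 3: λ.λ.1 0

Answer: normal form = λ.λ.1 0  (in 3 steps)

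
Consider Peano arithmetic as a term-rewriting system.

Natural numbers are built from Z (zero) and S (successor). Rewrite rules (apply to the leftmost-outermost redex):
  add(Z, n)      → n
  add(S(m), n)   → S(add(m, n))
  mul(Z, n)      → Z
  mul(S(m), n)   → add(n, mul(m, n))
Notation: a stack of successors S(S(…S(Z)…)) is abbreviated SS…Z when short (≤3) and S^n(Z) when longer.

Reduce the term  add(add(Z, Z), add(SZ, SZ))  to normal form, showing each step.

  start: add(add(Z, Z), add(SZ, SZ))
  →1  add(Z, add(SZ, SZ))
  →2  add(SZ, SZ)
  →3  S(add(Z, SZ))
  →4  SSZ

Answer: normal form = SSZ  (in 4 steps)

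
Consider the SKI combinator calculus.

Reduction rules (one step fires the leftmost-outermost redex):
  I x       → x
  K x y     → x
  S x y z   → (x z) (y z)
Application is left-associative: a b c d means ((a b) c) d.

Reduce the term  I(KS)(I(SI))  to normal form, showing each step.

Answer: normal form = S  (in 2 steps)

Reduction:
  start: I(KS)(I(SI))
  step 1: KS(I(SI))
  step 2: S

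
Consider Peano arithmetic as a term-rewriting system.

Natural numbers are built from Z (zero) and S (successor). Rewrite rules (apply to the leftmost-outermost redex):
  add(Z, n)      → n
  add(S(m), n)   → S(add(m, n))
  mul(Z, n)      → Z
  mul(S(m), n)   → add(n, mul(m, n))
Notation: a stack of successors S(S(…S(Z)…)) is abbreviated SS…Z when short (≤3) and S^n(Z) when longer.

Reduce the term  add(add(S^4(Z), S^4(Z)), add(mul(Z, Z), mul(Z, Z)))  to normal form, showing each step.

Answer: normal form = S^8(Z)  (in 17 steps)

Reduction:
  start: add(add(S^4(Z), S^4(Z)), add(mul(Z, Z), mul(Z, Z)))
  [1] add(S(add(SSSZ, S^4(Z))), add(mul(Z, Z), mul(Z, Z)))
  [2] S(add(add(SSSZ, S^4(Z)), add(mul(Z, Z), mul(Z, Z))))
  [3] S(add(S(add(SSZ, S^4(Z))), add(mul(Z, Z), mul(Z, Z))))
  [4] S(S(add(add(SSZ, S^4(Z)), add(mul(Z, Z), mul(Z, Z)))))
  [5] S(S(add(S(add(SZ, S^4(Z))), add(mul(Z, Z), mul(Z, Z)))))
  [6] S(S(S(add(add(SZ, S^4(Z)), add(mul(Z, Z), mul(Z, Z))))))
  [7] S(S(S(add(S(add(Z, S^4(Z))), add(mul(Z, Z), mul(Z, Z))))))
  [8] S(S(S(S(add(add(Z, S^4(Z)), add(mul(Z, Z), mul(Z, Z)))))))
  [9] S(S(S(S(add(S^4(Z), add(mul(Z, Z), mul(Z, Z)))))))
  [10] S(S(S(S(S(add(SSSZ, add(mul(Z, Z), mul(Z, Z))))))))
  [11] S(S(S(S(S(S(add(SSZ, add(mul(Z, Z), mul(Z, Z)))))))))
  [12] S(S(S(S(S(S(S(add(SZ, add(mul(Z, Z), mul(Z, Z))))))))))
  [13] S(S(S(S(S(S(S(S(add(Z, add(mul(Z, Z), mul(Z, Z)))))))))))
  [14] S(S(S(S(S(S(S(S(add(mul(Z, Z), mul(Z, Z))))))))))
  [15] S(S(S(S(S(S(S(S(add(Z, mul(Z, Z))))))))))
  [16] S(S(S(S(S(S(S(S(mul(Z, Z)))))))))
  [17] S^8(Z)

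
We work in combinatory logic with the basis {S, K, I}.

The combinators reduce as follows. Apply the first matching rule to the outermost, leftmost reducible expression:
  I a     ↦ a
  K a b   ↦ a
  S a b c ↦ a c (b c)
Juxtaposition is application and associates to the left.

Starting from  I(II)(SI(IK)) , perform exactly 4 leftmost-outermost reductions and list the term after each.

Answer: after 4 steps: SIK

Reduction:
  start: I(II)(SI(IK))
  step 1: II(SI(IK))
  step 2: I(SI(IK))
  step 3: SI(IK)
  step 4: SIK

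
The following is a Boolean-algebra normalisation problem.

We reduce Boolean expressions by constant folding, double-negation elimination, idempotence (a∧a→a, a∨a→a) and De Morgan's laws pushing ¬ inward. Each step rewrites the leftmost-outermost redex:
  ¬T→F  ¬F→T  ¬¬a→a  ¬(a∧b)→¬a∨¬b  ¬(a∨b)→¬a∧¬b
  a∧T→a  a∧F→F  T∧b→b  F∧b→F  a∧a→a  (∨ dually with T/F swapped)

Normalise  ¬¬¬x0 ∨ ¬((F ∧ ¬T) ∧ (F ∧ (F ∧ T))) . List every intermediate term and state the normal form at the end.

  start: ¬¬¬x0 ∨ ¬((F ∧ ¬T) ∧ (F ∧ (F ∧ T)))
  step 1: ¬x0 ∨ ¬((F ∧ ¬T) ∧ (F ∧ (F ∧ T)))
  step 2: ¬x0 ∨ (¬(F ∧ ¬T) ∨ ¬(F ∧ (F ∧ T)))
  step 3: ¬x0 ∨ ((¬F ∨ ¬¬T) ∨ ¬(F ∧ (F ∧ T)))
  step 4: ¬x0 ∨ ((T ∨ ¬¬T) ∨ ¬(F ∧ (F ∧ T)))
  step 5: ¬x0 ∨ (T ∨ ¬(F ∧ (F ∧ T)))
  step 6: ¬x0 ∨ T
  step 7: T

Answer: normal form = T  (in 7 steps)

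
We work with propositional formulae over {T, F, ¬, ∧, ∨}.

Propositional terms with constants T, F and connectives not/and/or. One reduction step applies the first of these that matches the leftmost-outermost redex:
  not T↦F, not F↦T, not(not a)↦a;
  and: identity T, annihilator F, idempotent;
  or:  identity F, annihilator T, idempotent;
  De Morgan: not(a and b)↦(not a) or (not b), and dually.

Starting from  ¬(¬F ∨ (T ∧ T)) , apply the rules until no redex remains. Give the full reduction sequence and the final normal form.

Answer: normal form = F  (in 3 steps)

Derivation:
  start: ¬(¬F ∨ (T ∧ T))
  step 1: ¬¬F ∧ ¬(T ∧ T)
  step 2: F ∧ ¬(T ∧ T)
  step 3: F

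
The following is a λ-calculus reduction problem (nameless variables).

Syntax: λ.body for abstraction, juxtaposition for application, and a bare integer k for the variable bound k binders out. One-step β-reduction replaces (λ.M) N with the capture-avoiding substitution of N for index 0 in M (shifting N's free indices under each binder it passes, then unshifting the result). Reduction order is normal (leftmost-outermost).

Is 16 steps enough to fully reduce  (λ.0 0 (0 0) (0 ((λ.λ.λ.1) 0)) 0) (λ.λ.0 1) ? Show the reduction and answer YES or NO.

  start: (λ.0 0 (0 0) (0 ((λ.λ.λ.1) 0)) 0) (λ.λ.0 1)
  →1  (λ.λ.0 1) (λ.λ.0 1) ((λ.λ.0 1) (λ.λ.0 1)) ((λ.λ.0 1) ((λ.λ.λ.1) (λ.λ.0 1))) (λ.λ.0 1)
  →2  (λ.0 (λ.λ.0 1)) ((λ.λ.0 1) (λ.λ.0 1)) ((λ.λ.0 1) ((λ.λ.λ.1) (λ.λ.0 1))) (λ.λ.0 1)
  →3  (λ.λ.0 1) (λ.λ.0 1) (λ.λ.0 1) ((λ.λ.0 1) ((λ.λ.λ.1) (λ.λ.0 1))) (λ.λ.0 1)
  →4  (λ.0 (λ.λ.0 1)) (λ.λ.0 1) ((λ.λ.0 1) ((λ.λ.λ.1) (λ.λ.0 1))) (λ.λ.0 1)
  →5  (λ.λ.0 1) (λ.λ.0 1) ((λ.λ.0 1) ((λ.λ.λ.1) (λ.λ.0 1))) (λ.λ.0 1)
  →6  (λ.0 (λ.λ.0 1)) ((λ.λ.0 1) ((λ.λ.λ.1) (λ.λ.0 1))) (λ.λ.0 1)
  →7  (λ.λ.0 1) ((λ.λ.λ.1) (λ.λ.0 1)) (λ.λ.0 1) (λ.λ.0 1)
  →8  (λ.0 ((λ.λ.λ.1) (λ.λ.0 1))) (λ.λ.0 1) (λ.λ.0 1)
  →9  (λ.λ.0 1) ((λ.λ.λ.1) (λ.λ.0 1)) (λ.λ.0 1)
  →10  (λ.0 ((λ.λ.λ.1) (λ.λ.0 1))) (λ.λ.0 1)
  →11  (λ.λ.0 1) ((λ.λ.λ.1) (λ.λ.0 1))
  →12  λ.0 ((λ.λ.λ.1) (λ.λ.0 1))
  →13  λ.0 (λ.λ.1)

Answer: YES — reaches normal form λ.0 (λ.λ.1) in 13 ≤ 16 steps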